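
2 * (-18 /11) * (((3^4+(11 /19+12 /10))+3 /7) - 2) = -1944108 /7315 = -265.77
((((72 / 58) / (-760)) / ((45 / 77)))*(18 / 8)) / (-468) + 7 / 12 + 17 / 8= 46559731 / 17191200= 2.71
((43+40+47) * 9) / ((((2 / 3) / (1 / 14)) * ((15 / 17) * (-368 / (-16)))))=1989 / 322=6.18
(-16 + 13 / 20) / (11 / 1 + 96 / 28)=-2149 / 2020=-1.06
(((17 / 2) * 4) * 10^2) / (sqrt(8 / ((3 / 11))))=850 * sqrt(66) / 11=627.77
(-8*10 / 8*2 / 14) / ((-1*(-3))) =-10 / 21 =-0.48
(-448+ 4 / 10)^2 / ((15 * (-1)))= -1669548 / 125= -13356.38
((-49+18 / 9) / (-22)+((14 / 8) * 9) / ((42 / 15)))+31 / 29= 22535 / 2552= 8.83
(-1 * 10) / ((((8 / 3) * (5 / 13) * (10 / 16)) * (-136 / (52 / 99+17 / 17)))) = 1963 / 11220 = 0.17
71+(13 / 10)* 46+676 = 4034 / 5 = 806.80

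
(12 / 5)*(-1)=-12 / 5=-2.40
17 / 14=1.21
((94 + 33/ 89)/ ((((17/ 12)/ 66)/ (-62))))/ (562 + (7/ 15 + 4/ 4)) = -1546591860/ 3196969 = -483.77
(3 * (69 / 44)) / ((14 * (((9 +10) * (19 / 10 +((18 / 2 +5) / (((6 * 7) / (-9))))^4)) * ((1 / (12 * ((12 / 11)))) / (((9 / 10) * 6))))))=201204 / 13341097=0.02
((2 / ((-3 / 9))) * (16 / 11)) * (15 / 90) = -16 / 11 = -1.45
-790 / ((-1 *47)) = 790 / 47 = 16.81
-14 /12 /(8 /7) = -49 /48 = -1.02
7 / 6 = 1.17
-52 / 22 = -26 / 11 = -2.36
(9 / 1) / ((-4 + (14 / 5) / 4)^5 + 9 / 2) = -100000 / 4298377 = -0.02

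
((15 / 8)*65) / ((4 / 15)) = 14625 / 32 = 457.03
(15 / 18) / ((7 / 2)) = 5 / 21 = 0.24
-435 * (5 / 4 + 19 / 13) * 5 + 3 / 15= -1533323 / 260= -5897.40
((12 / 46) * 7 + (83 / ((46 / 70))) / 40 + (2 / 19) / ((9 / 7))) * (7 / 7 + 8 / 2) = 796915 / 31464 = 25.33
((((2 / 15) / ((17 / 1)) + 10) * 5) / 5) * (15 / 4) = 638 / 17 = 37.53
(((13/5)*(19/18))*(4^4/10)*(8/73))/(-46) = -63232/377775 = -0.17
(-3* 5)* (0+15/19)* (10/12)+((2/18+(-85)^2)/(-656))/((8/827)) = -12568409/10944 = -1148.43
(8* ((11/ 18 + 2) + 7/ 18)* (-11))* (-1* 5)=1320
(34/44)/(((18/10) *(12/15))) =425/792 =0.54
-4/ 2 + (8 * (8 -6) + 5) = 19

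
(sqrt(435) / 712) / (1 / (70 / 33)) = 35 * sqrt(435) / 11748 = 0.06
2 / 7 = 0.29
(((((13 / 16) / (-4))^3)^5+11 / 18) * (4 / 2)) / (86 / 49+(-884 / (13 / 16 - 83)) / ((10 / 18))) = 2193583326713803309624607201041325 / 37897421139074856971907435312709632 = 0.06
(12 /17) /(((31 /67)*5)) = 804 /2635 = 0.31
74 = 74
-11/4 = -2.75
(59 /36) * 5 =8.19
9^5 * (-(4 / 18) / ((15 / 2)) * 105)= -183708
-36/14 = -18/7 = -2.57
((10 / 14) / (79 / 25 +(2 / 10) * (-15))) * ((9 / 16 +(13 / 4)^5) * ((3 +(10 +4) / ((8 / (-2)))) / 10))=-9296725 / 114688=-81.06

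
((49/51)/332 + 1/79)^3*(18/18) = 0.00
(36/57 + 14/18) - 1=70/171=0.41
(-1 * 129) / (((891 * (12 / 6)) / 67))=-2881 / 594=-4.85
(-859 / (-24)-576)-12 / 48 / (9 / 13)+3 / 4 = -539.82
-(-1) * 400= 400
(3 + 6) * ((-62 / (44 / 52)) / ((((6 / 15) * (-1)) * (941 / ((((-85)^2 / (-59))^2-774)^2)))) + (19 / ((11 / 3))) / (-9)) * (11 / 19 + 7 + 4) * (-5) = -4444665028275521677800 / 216646297319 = -20515767328.03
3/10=0.30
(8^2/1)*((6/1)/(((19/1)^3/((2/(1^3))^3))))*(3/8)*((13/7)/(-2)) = -7488/48013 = -0.16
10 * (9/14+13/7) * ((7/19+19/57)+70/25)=4990/57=87.54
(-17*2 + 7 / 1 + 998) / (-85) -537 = -46616 / 85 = -548.42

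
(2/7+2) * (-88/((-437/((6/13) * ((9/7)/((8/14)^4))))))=14553/5681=2.56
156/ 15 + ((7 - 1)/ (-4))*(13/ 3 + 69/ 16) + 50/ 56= -1877/ 1120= -1.68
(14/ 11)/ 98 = 1/ 77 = 0.01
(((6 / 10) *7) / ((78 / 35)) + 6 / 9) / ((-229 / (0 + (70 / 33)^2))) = -487550 / 9725859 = -0.05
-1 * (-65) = 65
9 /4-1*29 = -107 /4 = -26.75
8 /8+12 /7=2.71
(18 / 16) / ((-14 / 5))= -45 / 112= -0.40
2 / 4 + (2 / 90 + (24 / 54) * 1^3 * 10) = 149 / 30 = 4.97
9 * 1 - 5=4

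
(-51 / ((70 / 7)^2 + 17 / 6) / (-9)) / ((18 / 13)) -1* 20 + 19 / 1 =-5332 / 5553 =-0.96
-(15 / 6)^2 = -25 / 4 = -6.25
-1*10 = -10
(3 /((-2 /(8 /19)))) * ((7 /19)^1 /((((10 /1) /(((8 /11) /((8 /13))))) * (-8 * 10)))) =273 /794200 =0.00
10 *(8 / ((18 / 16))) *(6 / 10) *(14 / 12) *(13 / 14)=416 / 9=46.22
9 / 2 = 4.50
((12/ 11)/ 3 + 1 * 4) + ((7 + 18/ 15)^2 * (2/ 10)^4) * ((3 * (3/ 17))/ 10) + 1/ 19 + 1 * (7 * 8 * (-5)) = -152988869289/ 555156250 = -275.58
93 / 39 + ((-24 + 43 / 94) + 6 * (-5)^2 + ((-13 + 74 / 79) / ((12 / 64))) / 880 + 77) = 3277646299 / 15928770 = 205.77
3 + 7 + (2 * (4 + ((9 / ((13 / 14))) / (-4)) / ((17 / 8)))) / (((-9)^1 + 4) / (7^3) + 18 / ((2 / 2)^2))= 14067042 / 1363349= 10.32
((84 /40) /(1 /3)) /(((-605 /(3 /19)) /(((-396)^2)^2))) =-19205569152 /475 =-40432777.16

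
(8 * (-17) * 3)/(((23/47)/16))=-306816/23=-13339.83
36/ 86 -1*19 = -799/ 43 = -18.58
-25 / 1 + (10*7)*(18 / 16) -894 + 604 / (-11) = -39387 / 44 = -895.16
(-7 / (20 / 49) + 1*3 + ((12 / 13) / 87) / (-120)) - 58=-326407 / 4524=-72.15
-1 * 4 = -4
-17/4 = -4.25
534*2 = 1068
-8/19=-0.42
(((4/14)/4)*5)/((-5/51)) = -51/14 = -3.64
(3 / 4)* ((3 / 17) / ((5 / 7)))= 63 / 340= 0.19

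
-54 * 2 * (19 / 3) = -684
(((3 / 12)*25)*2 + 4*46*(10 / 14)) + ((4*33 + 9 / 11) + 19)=45545 / 154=295.75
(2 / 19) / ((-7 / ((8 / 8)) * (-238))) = 1 / 15827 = 0.00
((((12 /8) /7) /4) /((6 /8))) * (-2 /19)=-1 /133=-0.01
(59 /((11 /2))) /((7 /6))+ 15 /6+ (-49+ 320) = 43535 /154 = 282.69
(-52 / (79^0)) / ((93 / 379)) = -19708 / 93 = -211.91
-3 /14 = -0.21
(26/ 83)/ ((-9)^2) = 26/ 6723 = 0.00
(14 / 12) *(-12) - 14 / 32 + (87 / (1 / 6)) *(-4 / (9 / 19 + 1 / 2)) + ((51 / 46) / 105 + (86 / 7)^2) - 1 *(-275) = -5780884481 / 3335920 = -1732.92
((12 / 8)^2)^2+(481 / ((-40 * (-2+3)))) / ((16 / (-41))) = 22961 / 640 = 35.88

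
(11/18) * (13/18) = 143/324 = 0.44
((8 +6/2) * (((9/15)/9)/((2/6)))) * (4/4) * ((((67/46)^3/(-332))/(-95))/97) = 3308393/1488939058400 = 0.00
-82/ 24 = -41/ 12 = -3.42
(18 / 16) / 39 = 3 / 104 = 0.03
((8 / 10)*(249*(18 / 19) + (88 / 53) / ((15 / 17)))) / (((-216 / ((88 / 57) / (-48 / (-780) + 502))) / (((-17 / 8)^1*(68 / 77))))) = 13493693798 / 2655202834305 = 0.01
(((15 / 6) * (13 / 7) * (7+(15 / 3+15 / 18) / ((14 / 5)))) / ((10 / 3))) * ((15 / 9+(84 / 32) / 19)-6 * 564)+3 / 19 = -2185404113 / 51072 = -42790.65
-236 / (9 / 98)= -23128 / 9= -2569.78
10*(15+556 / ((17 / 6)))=35910 / 17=2112.35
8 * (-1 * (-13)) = 104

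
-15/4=-3.75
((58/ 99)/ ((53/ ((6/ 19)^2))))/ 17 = 232/ 3577871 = 0.00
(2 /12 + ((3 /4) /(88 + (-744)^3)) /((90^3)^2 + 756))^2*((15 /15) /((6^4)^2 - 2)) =2365497615665659291321302720952497683329 /143032424840591783943481892757267773392562651136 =0.00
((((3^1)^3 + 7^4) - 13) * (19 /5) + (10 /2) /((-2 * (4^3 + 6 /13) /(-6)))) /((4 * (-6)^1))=-2563507 /6704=-382.38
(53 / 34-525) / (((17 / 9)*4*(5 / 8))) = -160173 / 1445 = -110.85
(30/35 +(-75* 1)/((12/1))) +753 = 747.61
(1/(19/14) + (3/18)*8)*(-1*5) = -590/57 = -10.35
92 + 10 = 102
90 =90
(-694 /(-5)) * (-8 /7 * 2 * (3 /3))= -11104 /35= -317.26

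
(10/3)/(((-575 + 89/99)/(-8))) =660/14209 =0.05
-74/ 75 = -0.99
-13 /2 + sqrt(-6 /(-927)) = -13 /2 + sqrt(618) /309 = -6.42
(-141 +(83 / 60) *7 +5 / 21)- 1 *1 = -18491 / 140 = -132.08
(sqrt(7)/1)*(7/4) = 7*sqrt(7)/4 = 4.63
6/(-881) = -6/881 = -0.01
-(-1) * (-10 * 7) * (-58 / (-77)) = -580 / 11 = -52.73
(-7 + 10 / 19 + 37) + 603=12037 / 19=633.53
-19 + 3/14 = -263/14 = -18.79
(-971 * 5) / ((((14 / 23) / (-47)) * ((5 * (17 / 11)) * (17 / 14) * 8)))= 11546161 / 2312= 4994.01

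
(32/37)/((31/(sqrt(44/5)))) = 64 * sqrt(55)/5735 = 0.08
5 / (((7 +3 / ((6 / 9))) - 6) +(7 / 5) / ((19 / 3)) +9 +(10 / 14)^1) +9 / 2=4.82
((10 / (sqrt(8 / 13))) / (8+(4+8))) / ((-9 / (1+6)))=-7 * sqrt(26) / 72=-0.50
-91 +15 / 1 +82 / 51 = -3794 / 51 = -74.39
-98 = -98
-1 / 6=-0.17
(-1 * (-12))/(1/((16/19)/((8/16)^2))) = 40.42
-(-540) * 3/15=108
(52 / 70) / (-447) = -26 / 15645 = -0.00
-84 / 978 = -14 / 163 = -0.09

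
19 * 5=95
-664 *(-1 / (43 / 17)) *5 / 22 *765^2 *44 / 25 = 2642407920 / 43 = 61451346.98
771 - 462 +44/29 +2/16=72069/232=310.64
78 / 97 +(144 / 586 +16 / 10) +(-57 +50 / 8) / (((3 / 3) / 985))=-28413099043 / 568420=-49986.10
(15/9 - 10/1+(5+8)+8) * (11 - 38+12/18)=-3002/9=-333.56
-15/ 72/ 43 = -5/ 1032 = -0.00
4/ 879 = 0.00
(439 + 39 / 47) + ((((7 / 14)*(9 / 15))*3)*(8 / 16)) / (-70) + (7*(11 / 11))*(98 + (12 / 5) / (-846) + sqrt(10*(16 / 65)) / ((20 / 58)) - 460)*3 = -7066.69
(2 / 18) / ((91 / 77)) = 11 / 117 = 0.09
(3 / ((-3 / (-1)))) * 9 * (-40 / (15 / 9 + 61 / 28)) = -93.62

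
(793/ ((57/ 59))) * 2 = 93574/ 57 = 1641.65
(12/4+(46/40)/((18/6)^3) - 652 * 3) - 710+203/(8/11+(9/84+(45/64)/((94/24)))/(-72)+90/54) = -2578.02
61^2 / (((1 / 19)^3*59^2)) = 25522339 / 3481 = 7331.90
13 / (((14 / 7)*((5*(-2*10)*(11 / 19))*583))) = -247 / 1282600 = -0.00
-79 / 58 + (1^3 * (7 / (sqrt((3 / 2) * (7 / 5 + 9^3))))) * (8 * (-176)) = -448 * sqrt(27390) / 249 - 79 / 58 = -299.13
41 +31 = 72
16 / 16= 1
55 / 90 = 11 / 18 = 0.61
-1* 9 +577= 568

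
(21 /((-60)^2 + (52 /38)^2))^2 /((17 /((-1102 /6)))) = -10555610037 /28742200494992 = -0.00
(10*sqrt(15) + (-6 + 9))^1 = 3 + 10*sqrt(15) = 41.73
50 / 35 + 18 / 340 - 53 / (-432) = 412343 / 257040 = 1.60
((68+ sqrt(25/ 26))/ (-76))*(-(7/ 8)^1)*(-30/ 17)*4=-105/ 19- 525*sqrt(26)/ 33592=-5.61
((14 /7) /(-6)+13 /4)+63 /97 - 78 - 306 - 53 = -504517 /1164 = -433.43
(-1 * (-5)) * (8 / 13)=40 / 13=3.08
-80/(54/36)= -160/3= -53.33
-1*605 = -605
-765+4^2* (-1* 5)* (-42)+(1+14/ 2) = 2603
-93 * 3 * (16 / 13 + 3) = -15345 / 13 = -1180.38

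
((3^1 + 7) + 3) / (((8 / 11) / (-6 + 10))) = 143 / 2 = 71.50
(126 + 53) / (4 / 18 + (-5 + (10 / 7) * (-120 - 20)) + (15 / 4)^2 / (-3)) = -25776 / 30163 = -0.85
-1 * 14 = -14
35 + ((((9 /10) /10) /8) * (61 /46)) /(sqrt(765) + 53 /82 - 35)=199749518683 /5707330400 - 307623 * sqrt(85) /2853665200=35.00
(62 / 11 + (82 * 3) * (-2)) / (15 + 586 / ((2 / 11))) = -0.15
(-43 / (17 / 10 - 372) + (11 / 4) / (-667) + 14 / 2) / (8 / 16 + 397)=203663 / 11383022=0.02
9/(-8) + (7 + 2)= 63/8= 7.88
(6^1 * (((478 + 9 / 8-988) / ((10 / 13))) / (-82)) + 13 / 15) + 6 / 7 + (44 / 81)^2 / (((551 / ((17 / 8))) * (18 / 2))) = 7489556418629 / 149405307408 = 50.13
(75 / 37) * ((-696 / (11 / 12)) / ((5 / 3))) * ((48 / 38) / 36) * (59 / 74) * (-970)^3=6746040732960000 / 286121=23577579880.40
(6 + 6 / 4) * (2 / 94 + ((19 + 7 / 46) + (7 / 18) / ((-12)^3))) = 3223347445 / 22415616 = 143.80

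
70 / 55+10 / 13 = 292 / 143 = 2.04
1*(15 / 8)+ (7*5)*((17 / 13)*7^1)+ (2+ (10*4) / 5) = 332.26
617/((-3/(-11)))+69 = 6994/3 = 2331.33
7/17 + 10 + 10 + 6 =449/17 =26.41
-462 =-462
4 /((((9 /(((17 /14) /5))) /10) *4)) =17 /63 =0.27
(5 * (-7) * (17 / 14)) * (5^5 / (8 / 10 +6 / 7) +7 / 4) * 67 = -1246937335 / 232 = -5374729.89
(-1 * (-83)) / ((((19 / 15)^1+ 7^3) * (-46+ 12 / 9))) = -3735 / 691976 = -0.01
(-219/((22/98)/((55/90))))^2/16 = 22213.42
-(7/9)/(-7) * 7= 7/9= 0.78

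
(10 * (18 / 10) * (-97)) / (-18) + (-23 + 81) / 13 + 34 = 1761 / 13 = 135.46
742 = 742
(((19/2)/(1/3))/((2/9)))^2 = 263169/16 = 16448.06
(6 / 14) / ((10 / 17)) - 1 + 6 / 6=51 / 70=0.73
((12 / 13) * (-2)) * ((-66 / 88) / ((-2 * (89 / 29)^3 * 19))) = -219501 / 174127343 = -0.00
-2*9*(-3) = 54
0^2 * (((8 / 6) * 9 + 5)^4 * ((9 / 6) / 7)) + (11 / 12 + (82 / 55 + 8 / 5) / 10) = 809 / 660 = 1.23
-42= -42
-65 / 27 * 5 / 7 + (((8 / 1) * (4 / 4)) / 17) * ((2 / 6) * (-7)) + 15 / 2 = 30089 / 6426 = 4.68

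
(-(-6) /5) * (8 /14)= 24 /35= 0.69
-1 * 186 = -186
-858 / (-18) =143 / 3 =47.67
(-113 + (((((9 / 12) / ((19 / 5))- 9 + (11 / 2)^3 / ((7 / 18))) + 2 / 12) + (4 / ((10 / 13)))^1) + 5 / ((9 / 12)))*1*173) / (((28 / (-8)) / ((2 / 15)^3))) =-50.43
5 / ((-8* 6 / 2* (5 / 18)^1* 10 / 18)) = -27 / 20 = -1.35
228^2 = 51984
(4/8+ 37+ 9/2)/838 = 21/419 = 0.05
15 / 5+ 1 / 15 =46 / 15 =3.07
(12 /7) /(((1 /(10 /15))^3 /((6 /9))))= 64 /189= 0.34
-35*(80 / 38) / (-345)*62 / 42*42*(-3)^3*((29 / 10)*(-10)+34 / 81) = 40188400 / 3933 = 10218.26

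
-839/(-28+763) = -839/735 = -1.14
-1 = -1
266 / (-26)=-133 / 13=-10.23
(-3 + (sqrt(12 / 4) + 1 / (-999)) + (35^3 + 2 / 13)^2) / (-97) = -310358450502209 / 16376607 - sqrt(3) / 97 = -18951328.00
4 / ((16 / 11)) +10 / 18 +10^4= 360119 / 36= 10003.31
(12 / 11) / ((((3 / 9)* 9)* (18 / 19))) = 38 / 99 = 0.38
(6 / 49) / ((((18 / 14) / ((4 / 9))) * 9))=0.00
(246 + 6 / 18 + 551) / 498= 1.60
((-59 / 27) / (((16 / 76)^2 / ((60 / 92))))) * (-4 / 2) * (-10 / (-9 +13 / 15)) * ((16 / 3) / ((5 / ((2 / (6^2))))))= 532475 / 113643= 4.69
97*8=776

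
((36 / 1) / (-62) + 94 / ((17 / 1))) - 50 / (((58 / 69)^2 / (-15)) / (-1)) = -936505969 / 886414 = -1056.51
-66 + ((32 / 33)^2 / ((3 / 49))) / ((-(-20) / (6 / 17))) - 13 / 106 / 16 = -65.74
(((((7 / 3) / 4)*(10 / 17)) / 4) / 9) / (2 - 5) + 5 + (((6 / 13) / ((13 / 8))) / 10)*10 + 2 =13554781 / 1861704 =7.28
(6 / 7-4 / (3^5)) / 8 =715 / 6804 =0.11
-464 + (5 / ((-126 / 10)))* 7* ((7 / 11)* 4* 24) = -20912 / 33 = -633.70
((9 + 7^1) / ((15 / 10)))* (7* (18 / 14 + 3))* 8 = 2560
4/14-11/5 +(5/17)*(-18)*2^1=-7439/595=-12.50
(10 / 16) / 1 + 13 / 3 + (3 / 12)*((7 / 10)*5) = 35 / 6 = 5.83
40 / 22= 20 / 11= 1.82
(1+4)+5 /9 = 50 /9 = 5.56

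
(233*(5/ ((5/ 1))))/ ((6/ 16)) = 1864/ 3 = 621.33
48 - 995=-947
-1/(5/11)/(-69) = 11/345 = 0.03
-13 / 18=-0.72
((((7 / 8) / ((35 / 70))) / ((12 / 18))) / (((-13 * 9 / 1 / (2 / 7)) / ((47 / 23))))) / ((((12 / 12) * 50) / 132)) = -517 / 14950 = -0.03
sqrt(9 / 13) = 3 * sqrt(13) / 13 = 0.83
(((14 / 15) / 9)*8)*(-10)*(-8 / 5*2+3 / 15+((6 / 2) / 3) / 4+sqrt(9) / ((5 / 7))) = -1624 / 135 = -12.03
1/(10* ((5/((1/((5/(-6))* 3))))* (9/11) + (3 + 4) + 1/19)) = -209/6635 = -0.03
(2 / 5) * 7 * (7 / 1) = 98 / 5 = 19.60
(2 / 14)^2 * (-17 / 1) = -17 / 49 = -0.35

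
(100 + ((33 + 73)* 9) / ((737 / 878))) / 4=227828 / 737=309.13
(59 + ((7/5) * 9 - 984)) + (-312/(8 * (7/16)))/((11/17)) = -404314/385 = -1050.17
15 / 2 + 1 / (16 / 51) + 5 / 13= 11.07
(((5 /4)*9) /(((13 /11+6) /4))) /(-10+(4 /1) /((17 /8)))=-2805 /3634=-0.77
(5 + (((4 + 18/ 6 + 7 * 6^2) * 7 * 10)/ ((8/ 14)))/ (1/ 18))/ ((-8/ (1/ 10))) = -28555/ 4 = -7138.75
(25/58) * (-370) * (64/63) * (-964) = 285344000/1827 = 156181.72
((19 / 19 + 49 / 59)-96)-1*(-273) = 10551 / 59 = 178.83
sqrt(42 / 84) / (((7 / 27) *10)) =27 *sqrt(2) / 140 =0.27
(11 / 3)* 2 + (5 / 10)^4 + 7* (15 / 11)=8945 / 528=16.94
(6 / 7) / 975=2 / 2275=0.00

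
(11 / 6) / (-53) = -11 / 318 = -0.03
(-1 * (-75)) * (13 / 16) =60.94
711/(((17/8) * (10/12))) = 401.51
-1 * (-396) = 396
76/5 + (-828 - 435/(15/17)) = -6529/5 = -1305.80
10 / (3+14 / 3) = 30 / 23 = 1.30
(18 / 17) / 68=9 / 578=0.02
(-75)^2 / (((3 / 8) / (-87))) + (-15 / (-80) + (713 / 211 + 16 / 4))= -4405654455 / 3376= -1304992.43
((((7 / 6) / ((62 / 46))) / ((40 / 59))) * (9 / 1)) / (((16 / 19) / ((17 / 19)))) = 12.21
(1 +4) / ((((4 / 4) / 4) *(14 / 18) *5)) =36 / 7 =5.14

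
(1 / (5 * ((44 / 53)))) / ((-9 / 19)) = -1007 / 1980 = -0.51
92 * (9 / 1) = 828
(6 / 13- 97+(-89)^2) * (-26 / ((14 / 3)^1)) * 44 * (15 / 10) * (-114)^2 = -261741571344 / 7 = -37391653049.14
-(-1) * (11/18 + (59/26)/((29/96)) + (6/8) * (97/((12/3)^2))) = 2751299/217152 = 12.67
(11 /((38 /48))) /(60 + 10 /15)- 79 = -78.77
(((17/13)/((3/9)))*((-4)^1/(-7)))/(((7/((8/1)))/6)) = 9792/637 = 15.37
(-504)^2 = 254016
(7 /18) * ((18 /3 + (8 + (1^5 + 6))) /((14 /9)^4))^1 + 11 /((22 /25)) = 21787 /1568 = 13.89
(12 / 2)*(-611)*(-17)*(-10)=-623220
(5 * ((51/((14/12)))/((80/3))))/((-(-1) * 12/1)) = 153/224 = 0.68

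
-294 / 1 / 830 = -147 / 415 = -0.35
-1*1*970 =-970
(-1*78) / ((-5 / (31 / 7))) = 2418 / 35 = 69.09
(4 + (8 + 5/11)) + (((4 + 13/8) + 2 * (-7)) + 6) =887/88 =10.08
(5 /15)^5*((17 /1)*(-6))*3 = -34 /27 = -1.26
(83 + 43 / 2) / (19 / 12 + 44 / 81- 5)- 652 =-33730 / 49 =-688.37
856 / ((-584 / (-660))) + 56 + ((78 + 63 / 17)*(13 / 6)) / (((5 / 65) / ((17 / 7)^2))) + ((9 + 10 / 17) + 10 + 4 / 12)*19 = 14975.37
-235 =-235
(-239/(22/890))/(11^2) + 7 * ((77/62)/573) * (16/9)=-16996915513/212782977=-79.88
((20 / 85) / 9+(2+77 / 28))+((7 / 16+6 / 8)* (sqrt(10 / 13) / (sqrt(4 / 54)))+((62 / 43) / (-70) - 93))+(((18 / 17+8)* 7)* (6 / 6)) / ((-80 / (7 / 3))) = -165963893 / 1842120+57* sqrt(195) / 208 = -86.27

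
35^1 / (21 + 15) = 35 / 36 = 0.97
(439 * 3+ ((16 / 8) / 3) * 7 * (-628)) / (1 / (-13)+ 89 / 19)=-1195727 / 3414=-350.24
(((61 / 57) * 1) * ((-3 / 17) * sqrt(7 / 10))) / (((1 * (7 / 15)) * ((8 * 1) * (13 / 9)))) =-0.03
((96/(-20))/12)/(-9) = 2/45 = 0.04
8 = 8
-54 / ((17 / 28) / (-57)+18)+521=14872247 / 28711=518.00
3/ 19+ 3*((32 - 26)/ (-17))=-291/ 323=-0.90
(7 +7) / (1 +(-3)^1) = -7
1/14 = 0.07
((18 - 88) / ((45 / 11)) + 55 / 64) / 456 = -9361 / 262656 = -0.04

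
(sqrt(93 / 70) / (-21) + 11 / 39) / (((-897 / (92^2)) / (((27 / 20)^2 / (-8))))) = 20493 / 33800 - 1863 * sqrt(6510) / 1274000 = 0.49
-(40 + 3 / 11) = -443 / 11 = -40.27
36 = 36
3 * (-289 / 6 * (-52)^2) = -390728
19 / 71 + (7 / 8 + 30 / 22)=15659 / 6248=2.51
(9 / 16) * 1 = 9 / 16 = 0.56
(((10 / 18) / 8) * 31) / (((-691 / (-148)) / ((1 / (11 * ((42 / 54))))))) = 5735 / 106414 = 0.05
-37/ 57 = -0.65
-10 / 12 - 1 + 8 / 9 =-17 / 18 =-0.94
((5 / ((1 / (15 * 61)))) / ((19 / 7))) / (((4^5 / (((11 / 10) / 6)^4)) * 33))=568337 / 10085990400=0.00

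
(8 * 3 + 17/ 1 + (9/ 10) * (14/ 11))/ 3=2318/ 165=14.05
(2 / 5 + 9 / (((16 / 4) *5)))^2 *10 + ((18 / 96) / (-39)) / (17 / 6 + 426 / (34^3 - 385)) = 415789453 / 57562180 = 7.22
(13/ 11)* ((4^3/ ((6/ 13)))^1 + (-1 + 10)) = 5759/ 33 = 174.52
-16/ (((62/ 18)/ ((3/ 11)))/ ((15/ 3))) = -2160/ 341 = -6.33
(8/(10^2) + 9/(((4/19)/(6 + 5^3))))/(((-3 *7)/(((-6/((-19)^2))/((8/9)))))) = 5040297/1010800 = 4.99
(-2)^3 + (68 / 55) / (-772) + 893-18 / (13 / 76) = 107604034 / 137995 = 779.77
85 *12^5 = 21150720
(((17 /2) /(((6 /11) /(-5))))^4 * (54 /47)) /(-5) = -152853870125 /18048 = -8469296.88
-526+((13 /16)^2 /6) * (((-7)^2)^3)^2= 2339176729033 /1536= 1522901516.30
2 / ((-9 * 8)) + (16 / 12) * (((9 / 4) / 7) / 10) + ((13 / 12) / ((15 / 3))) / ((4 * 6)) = 27 / 1120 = 0.02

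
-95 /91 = -1.04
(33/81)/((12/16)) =44/81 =0.54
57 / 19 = 3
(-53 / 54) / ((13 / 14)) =-371 / 351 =-1.06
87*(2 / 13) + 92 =105.38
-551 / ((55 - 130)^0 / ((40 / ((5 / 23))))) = -101384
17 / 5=3.40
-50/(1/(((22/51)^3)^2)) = -5668995200/17596287801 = -0.32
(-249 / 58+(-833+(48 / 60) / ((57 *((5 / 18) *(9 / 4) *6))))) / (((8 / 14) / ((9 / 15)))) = -1453241279 / 1653000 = -879.15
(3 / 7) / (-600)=-1 / 1400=-0.00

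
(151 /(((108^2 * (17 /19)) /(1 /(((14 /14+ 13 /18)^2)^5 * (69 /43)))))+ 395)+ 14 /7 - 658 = -83643873726719608227 /320474660209493191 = -261.00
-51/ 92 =-0.55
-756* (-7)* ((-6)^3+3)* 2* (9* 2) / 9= -4508784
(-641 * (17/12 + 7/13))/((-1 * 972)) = 195505/151632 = 1.29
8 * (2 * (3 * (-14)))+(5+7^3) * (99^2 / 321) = 1065012 / 107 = 9953.38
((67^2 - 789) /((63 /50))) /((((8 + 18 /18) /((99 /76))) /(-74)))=-31451.55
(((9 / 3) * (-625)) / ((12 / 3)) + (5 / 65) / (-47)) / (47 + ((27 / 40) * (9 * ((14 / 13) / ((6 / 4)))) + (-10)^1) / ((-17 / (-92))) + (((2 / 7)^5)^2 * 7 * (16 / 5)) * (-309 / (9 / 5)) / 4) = -11788716920619765 / 414520972504396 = -28.44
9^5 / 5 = 59049 / 5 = 11809.80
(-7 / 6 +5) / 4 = 23 / 24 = 0.96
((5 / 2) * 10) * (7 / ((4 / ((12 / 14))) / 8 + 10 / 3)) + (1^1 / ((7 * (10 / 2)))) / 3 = 220547 / 4935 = 44.69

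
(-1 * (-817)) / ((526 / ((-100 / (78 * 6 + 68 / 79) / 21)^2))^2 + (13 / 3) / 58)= 3460666009248750 / 110144253767879751045327229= 0.00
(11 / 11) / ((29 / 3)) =3 / 29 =0.10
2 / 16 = 1 / 8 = 0.12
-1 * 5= -5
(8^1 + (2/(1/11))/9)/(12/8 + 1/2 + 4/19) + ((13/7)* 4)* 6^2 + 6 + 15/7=7568/27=280.30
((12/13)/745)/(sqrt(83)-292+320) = 336/6789185-12 *sqrt(83)/6789185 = 0.00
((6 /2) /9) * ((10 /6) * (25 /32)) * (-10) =-625 /144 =-4.34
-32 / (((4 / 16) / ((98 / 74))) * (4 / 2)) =-3136 / 37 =-84.76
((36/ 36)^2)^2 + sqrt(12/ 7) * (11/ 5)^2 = 1 + 242 * sqrt(21)/ 175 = 7.34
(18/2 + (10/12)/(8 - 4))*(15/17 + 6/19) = 1677/152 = 11.03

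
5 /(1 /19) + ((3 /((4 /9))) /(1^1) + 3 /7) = 2861 /28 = 102.18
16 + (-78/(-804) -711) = -694.90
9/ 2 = 4.50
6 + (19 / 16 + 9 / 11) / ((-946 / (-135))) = 1046631 / 166496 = 6.29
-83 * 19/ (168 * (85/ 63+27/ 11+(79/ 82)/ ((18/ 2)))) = -2133681/ 888940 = -2.40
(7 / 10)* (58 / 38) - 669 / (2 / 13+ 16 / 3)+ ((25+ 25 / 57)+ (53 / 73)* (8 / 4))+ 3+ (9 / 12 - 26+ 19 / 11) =-11213722057 / 97949940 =-114.48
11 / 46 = 0.24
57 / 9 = 19 / 3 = 6.33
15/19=0.79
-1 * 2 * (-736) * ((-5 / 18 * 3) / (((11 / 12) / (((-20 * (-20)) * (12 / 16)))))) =-4416000 / 11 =-401454.55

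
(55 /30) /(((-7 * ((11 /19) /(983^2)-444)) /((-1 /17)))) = -201954401 /5820252391002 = -0.00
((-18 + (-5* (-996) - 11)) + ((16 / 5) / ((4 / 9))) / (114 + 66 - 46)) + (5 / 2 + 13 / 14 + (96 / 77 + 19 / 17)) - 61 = 4895.85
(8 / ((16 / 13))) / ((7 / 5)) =4.64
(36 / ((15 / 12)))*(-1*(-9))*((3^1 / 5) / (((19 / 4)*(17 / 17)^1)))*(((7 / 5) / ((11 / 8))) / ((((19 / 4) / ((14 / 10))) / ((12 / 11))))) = 292626432 / 27300625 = 10.72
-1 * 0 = 0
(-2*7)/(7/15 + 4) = -210/67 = -3.13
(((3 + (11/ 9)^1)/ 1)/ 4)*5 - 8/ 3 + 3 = 101/ 18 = 5.61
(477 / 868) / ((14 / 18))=0.71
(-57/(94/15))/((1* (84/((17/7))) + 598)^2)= -13005/572155816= -0.00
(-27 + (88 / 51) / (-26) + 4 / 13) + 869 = 842.24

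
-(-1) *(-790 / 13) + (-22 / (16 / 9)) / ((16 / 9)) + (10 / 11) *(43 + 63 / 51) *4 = 28977659 / 311168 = 93.13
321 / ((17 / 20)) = 6420 / 17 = 377.65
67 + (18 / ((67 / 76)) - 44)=43.42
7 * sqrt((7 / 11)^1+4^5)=119 * sqrt(429) / 11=224.07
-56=-56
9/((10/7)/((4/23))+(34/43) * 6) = 5418/7801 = 0.69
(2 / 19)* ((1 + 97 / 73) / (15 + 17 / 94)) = 31960 / 1979249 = 0.02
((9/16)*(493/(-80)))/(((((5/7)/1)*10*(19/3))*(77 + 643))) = -0.00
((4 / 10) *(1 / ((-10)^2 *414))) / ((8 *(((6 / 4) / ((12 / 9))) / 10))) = 1 / 93150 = 0.00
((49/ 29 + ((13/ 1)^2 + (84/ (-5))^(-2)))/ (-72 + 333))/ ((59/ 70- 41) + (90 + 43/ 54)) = 174639625/ 13522391904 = 0.01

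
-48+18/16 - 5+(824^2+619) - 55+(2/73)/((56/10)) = 2777747475/4088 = 679488.13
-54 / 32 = -27 / 16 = -1.69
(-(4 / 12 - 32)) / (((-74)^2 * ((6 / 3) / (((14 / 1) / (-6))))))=-665 / 98568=-0.01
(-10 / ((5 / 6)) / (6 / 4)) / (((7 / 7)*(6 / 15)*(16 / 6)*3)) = -2.50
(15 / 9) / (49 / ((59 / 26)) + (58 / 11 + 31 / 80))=259600 / 4244997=0.06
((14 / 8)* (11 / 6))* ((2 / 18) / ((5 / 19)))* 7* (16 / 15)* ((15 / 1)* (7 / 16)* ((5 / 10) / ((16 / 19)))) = 1362053 / 34560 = 39.41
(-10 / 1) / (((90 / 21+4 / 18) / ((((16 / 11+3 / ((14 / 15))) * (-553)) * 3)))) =53676945 / 3124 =17182.12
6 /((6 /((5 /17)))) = 5 /17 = 0.29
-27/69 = -9/23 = -0.39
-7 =-7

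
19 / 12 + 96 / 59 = 2273 / 708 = 3.21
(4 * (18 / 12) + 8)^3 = 2744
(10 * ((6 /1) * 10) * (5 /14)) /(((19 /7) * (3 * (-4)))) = -125 /19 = -6.58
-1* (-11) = 11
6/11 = 0.55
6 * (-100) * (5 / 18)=-500 / 3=-166.67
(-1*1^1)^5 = -1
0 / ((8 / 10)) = 0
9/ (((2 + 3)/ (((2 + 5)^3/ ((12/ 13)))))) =13377/ 20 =668.85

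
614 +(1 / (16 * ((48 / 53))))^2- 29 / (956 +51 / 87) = 3348679579687 / 5454102528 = 613.97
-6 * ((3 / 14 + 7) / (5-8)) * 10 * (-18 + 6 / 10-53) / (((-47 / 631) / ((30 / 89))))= 1345998720 / 29281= 45968.33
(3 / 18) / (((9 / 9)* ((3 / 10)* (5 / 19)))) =19 / 9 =2.11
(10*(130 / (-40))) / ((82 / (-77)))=5005 / 164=30.52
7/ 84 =0.08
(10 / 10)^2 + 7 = 8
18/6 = 3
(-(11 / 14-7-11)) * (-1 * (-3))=723 / 14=51.64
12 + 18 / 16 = 105 / 8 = 13.12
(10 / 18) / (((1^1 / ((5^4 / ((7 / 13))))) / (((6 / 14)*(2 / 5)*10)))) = 1105.44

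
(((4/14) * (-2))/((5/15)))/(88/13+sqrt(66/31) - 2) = -149916/378035+1014 * sqrt(2046)/378035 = -0.28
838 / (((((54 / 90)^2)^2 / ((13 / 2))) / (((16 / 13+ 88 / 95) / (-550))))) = -164.84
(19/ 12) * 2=19/ 6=3.17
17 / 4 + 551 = 2221 / 4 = 555.25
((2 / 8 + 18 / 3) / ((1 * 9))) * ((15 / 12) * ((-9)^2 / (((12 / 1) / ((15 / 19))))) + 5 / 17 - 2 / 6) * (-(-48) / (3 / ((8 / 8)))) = 2566675 / 34884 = 73.58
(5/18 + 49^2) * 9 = 43223/2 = 21611.50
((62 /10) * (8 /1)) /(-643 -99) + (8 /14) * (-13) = -13904 /1855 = -7.50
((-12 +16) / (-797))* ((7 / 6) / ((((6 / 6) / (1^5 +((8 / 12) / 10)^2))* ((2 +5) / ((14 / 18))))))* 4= -12656 / 4841775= -0.00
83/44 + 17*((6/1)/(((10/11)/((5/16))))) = 6503/176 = 36.95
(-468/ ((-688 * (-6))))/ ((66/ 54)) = -0.09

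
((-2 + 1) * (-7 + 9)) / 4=-1 / 2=-0.50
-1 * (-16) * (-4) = -64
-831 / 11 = -75.55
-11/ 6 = -1.83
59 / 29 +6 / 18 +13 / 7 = 2573 / 609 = 4.22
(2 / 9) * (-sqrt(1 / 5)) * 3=-2 * sqrt(5) / 15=-0.30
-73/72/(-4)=73/288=0.25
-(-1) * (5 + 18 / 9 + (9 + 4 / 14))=114 / 7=16.29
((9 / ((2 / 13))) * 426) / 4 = 24921 / 4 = 6230.25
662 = 662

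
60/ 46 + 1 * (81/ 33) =951/ 253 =3.76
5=5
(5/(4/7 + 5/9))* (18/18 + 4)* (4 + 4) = 12600/71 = 177.46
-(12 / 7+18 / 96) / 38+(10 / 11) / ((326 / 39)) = 448011 / 7631008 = 0.06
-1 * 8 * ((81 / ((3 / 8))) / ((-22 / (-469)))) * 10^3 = -405216000 / 11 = -36837818.18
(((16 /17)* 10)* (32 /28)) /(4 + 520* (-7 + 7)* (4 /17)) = 320 /119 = 2.69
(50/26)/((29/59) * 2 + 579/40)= 59000/474253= 0.12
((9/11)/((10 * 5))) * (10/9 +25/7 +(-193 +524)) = 10574/1925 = 5.49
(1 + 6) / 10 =7 / 10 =0.70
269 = 269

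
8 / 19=0.42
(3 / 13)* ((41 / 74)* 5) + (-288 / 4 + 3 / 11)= -752253 / 10582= -71.09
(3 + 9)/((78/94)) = 188/13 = 14.46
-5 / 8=-0.62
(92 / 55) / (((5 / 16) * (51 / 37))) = 54464 / 14025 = 3.88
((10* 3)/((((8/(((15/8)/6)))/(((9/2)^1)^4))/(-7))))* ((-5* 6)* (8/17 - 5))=-3978426375/8704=-457080.24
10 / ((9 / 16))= 160 / 9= 17.78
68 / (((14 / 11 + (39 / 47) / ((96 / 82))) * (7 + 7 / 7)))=70312 / 16391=4.29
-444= -444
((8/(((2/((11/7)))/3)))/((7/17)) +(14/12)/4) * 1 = 46.09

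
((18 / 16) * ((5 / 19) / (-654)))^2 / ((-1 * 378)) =-25 / 46115768832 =-0.00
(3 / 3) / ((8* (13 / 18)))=9 / 52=0.17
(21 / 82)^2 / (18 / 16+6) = 294 / 31939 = 0.01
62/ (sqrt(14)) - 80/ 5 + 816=31 *sqrt(14)/ 7 + 800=816.57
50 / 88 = 25 / 44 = 0.57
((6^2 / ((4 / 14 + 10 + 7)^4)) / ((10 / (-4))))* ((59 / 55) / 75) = -3399816 / 1473717306875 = -0.00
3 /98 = 0.03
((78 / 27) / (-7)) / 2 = -13 / 63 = -0.21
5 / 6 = 0.83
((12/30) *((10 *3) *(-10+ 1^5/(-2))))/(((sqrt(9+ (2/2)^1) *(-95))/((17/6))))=357 *sqrt(10)/950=1.19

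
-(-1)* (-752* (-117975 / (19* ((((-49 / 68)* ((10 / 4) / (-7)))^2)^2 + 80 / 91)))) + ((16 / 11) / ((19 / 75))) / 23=46583716604212701040 / 8814345344739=5284988.82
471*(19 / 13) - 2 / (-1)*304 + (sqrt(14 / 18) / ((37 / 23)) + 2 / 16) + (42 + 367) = 23*sqrt(7) / 111 + 177373 / 104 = 1706.06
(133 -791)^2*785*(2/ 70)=9710764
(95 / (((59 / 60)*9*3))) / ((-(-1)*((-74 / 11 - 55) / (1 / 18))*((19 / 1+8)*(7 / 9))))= -10450 / 68143761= -0.00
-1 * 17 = -17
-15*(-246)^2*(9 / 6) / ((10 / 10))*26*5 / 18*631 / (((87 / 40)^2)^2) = -1765023104000000 / 6365529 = -277278306.96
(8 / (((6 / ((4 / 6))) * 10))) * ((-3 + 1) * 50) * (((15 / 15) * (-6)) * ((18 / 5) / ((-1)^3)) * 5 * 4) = -3840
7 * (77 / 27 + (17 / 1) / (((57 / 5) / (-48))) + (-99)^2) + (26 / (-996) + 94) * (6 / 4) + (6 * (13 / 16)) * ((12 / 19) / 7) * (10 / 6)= 68267.60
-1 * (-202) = 202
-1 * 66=-66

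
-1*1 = -1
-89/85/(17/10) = -178/289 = -0.62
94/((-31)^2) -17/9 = -15491/8649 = -1.79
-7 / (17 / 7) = -49 / 17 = -2.88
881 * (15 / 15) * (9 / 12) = 2643 / 4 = 660.75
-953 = -953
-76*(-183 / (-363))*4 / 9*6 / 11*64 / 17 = -2373632 / 67881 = -34.97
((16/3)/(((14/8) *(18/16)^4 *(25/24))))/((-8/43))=-11272192/1148175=-9.82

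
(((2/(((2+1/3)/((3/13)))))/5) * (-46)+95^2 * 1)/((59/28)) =16422188/3835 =4282.19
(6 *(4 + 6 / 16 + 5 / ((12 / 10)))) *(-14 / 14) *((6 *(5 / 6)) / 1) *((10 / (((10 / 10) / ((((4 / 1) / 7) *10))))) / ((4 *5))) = -5125 / 7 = -732.14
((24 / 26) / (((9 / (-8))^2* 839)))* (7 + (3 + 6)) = 4096 / 294489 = 0.01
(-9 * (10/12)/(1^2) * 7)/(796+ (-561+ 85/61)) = -183/824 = -0.22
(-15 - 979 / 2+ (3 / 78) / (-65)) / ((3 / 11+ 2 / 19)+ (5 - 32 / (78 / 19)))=267291981 / 1280500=208.74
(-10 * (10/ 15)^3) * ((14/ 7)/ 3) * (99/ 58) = -880/ 261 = -3.37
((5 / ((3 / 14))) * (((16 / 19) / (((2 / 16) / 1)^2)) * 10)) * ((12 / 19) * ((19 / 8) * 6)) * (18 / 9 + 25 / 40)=5644800 / 19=297094.74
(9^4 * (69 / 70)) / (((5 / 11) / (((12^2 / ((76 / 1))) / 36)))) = 4979799 / 6650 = 748.84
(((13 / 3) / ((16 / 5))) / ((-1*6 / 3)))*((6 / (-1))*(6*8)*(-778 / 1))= -151710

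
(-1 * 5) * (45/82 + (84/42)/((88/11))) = -655/164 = -3.99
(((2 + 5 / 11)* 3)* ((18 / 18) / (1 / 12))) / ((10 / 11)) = 486 / 5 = 97.20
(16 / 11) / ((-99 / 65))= -1040 / 1089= -0.96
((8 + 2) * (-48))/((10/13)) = -624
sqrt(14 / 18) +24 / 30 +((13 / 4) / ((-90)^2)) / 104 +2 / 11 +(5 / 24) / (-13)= sqrt(7) / 3 +35797823 / 37065600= 1.85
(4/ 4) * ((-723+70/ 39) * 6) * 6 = -337524/ 13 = -25963.38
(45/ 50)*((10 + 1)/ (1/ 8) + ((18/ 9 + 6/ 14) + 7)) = 3069/ 35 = 87.69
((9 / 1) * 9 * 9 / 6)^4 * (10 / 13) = 17433922005 / 104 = 167633865.43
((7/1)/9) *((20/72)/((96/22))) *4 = 385/1944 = 0.20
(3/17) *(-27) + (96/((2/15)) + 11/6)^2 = 318875621/612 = 521038.60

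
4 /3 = 1.33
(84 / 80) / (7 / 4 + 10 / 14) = 49 / 115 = 0.43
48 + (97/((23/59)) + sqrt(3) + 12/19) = sqrt(3) + 129989/437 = 299.19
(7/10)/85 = 0.01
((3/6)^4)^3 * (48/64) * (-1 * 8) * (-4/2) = 3/1024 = 0.00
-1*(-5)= 5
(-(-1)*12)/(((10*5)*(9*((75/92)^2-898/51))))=-287776/182844925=-0.00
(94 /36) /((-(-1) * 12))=47 /216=0.22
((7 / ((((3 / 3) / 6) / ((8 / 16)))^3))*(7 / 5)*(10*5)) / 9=1470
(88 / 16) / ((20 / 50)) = 55 / 4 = 13.75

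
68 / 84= 17 / 21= 0.81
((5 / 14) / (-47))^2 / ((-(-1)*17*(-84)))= -25 / 618272592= -0.00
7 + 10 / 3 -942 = -2795 / 3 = -931.67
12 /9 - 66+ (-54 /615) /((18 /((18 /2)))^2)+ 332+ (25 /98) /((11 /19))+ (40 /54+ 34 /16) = 270.62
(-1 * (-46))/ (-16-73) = -46/ 89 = -0.52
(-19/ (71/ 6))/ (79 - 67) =-19/ 142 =-0.13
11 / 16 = 0.69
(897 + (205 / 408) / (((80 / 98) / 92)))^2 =605531429281 / 665856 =909402.98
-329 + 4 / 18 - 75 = -3634 / 9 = -403.78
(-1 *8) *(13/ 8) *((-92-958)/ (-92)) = -6825/ 46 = -148.37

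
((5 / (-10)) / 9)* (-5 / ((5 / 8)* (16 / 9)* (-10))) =-1 / 40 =-0.02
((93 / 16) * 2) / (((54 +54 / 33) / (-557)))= -116.38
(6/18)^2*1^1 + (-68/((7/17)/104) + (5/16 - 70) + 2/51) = -295499941/17136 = -17244.39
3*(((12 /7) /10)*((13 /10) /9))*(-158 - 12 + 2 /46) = -50817 /4025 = -12.63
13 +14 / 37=495 / 37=13.38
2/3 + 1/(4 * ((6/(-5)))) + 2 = 59/24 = 2.46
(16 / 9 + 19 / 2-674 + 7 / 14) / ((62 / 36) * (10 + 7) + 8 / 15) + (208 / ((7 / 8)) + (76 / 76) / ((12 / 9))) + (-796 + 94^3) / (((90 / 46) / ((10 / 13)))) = 956467481633 / 2929836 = 326457.69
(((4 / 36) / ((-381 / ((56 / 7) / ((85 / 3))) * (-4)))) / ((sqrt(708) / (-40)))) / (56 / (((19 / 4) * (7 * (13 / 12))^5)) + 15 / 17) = -135504122936 * sqrt(177) / 51428588152906143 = -0.00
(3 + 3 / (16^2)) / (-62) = -771 / 15872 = -0.05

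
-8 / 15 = -0.53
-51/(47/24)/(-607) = 0.04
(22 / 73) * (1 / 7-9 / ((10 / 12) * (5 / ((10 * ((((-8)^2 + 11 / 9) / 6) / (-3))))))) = 181126 / 7665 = 23.63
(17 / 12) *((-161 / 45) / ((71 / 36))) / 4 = -0.64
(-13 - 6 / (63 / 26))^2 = 105625 / 441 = 239.51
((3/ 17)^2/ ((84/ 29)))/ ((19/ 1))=87/ 153748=0.00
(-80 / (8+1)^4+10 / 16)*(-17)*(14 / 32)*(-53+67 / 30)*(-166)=-96769502543 / 2519424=-38409.38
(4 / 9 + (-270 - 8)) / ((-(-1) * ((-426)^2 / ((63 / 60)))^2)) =-0.00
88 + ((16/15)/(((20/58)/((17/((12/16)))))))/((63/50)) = 81448/567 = 143.65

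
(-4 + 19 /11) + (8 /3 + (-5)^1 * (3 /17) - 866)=-486100 /561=-866.49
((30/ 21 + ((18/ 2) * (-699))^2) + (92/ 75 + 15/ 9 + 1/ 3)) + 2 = 20777761019/ 525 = 39576687.66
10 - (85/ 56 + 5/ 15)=1369/ 168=8.15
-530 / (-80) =53 / 8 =6.62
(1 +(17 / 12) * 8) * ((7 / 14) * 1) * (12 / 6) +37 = 148 / 3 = 49.33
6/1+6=12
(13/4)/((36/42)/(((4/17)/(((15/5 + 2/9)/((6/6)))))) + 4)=273/1322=0.21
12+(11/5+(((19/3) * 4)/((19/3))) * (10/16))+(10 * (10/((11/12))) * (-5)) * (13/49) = -689987/5390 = -128.01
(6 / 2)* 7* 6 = 126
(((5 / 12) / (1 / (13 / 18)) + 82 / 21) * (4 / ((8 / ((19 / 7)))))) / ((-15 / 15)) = -120821 / 21168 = -5.71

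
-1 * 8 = -8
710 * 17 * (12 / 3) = 48280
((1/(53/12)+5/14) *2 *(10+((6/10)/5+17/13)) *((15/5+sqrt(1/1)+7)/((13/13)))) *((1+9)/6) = 5896594/24115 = 244.52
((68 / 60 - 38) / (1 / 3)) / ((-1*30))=553 / 150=3.69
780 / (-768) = -65 / 64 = -1.02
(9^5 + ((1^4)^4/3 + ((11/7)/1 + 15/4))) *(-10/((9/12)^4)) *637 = -288904819840/243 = -1188908723.62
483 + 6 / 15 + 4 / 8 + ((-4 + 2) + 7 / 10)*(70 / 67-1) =162087 / 335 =483.84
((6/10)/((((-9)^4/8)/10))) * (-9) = -16/243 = -0.07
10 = 10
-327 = -327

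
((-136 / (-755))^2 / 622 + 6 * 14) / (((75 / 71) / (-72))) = -25374847360992 / 4431944375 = -5725.44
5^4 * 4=2500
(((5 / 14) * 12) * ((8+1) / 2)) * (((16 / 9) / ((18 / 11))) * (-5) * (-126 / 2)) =6600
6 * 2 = 12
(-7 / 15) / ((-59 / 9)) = 0.07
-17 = -17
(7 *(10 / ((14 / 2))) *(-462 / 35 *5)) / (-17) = 660 / 17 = 38.82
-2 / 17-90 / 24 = -263 / 68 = -3.87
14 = 14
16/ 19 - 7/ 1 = -117/ 19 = -6.16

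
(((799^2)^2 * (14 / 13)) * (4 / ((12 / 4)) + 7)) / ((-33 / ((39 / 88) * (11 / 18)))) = -71322271440175 / 2376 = -30017791010.17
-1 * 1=-1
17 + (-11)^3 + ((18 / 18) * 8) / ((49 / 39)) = -64074 / 49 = -1307.63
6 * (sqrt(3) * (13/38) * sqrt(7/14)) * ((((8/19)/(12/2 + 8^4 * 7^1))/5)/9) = 2 * sqrt(6)/5972745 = 0.00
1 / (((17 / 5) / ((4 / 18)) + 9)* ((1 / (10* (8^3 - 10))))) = 50200 / 243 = 206.58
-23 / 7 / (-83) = 23 / 581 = 0.04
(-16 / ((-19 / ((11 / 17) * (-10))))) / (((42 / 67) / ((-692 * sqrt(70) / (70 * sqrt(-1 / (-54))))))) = 8160064 * sqrt(105) / 15827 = 5283.11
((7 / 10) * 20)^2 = 196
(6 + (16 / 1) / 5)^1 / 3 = 3.07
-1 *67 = -67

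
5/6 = 0.83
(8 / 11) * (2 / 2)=8 / 11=0.73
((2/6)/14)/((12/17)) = 17/504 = 0.03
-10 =-10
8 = 8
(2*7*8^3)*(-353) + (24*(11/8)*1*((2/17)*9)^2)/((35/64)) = -25593340672/10115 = -2530236.35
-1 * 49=-49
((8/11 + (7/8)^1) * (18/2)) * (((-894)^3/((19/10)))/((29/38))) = -7105972199.81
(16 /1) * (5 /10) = 8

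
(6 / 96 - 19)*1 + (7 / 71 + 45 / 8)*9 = 37005 / 1136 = 32.57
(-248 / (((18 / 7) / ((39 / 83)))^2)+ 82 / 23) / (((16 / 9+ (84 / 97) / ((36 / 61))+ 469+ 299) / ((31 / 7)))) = -20220944368 / 746773228313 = -0.03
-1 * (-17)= 17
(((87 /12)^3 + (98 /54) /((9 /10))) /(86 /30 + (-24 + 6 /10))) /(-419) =29789435 /669005568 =0.04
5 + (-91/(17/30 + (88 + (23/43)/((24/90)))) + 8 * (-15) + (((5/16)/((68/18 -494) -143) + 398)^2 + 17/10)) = 158289.30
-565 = -565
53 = 53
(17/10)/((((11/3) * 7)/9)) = 459/770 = 0.60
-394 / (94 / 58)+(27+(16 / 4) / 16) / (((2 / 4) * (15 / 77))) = 51691 / 1410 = 36.66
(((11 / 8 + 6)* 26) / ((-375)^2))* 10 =767 / 56250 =0.01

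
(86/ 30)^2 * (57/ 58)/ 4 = 35131/ 17400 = 2.02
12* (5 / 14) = 4.29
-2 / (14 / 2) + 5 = 4.71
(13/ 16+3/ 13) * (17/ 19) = 3689/ 3952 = 0.93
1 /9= 0.11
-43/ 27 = -1.59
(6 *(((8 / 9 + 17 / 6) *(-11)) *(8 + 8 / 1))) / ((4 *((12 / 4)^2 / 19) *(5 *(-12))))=14003 / 405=34.58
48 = 48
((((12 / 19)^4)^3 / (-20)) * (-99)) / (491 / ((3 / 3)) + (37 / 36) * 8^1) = 0.00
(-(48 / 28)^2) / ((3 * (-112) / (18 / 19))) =54 / 6517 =0.01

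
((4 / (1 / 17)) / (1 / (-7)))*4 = -1904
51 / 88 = 0.58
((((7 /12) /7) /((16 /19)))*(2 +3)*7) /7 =95 /192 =0.49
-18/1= -18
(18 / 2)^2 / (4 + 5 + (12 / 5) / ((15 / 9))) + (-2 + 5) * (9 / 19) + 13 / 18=98207 / 9918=9.90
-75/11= -6.82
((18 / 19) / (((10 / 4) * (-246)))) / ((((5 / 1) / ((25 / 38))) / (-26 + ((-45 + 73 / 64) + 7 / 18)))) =40015 / 2841792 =0.01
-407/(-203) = 407/203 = 2.00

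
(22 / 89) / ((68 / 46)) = 253 / 1513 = 0.17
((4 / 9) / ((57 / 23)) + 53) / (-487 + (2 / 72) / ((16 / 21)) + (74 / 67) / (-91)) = -10645264448 / 97481186307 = -0.11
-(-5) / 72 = 5 / 72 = 0.07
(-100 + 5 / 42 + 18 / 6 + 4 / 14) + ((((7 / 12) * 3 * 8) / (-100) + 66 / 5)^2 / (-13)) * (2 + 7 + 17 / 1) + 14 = -5561357 / 13125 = -423.72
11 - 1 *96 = -85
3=3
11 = 11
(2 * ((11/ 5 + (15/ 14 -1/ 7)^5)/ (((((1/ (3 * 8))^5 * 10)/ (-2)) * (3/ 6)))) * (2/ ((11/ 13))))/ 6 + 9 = -7253159.66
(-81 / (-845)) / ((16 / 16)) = 81 / 845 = 0.10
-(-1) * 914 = 914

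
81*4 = 324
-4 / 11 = -0.36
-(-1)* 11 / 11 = 1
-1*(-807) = 807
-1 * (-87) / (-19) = -4.58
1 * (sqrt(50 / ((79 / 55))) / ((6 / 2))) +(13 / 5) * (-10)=-26 +5 * sqrt(8690) / 237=-24.03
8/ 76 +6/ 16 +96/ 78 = 3381/ 1976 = 1.71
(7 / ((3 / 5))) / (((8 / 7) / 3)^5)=47647845 / 32768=1454.10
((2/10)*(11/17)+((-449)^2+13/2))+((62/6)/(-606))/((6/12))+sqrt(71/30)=sqrt(2130)/30+31154421703/154530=201609.13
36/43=0.84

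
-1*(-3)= 3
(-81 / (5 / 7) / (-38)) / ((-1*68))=-567 / 12920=-0.04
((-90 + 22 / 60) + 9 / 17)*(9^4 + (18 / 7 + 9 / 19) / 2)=-26442236511 / 45220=-584746.50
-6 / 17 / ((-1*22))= 3 / 187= 0.02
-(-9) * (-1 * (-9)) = 81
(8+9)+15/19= 338/19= 17.79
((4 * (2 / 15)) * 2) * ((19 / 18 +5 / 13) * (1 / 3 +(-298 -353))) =-5262592 / 5265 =-999.54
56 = 56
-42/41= -1.02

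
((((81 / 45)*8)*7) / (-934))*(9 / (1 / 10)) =-4536 / 467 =-9.71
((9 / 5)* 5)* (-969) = -8721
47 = 47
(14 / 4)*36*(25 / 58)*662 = 1042650 / 29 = 35953.45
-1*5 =-5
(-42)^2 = 1764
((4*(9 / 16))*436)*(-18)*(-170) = 3001860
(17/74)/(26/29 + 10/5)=493/6216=0.08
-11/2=-5.50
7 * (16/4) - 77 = -49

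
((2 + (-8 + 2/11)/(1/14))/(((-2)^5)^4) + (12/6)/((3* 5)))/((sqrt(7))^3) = 11525471* sqrt(7)/4238868480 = 0.01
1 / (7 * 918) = 1 / 6426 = 0.00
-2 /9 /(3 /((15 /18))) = -5 /81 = -0.06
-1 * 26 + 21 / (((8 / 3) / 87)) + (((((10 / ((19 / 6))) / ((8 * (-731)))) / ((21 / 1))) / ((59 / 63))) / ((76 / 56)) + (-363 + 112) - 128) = 34891401609 / 124556552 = 280.12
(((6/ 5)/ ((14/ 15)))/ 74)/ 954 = 1/ 54908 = 0.00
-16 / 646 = -8 / 323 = -0.02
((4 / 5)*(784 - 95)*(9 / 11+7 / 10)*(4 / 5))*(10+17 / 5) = 61673768 / 6875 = 8970.73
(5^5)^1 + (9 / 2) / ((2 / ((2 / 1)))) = 6259 / 2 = 3129.50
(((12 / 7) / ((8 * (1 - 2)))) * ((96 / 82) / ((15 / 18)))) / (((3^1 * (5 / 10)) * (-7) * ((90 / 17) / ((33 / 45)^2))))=32912 / 11300625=0.00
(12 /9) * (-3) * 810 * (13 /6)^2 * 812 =-12350520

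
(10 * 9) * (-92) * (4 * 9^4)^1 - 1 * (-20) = -217300300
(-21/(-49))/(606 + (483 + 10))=3/7693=0.00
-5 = -5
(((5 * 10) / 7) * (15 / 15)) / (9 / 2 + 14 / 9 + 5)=900 / 1393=0.65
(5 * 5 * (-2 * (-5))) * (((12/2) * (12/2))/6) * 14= 21000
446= 446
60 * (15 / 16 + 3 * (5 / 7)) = 5175 / 28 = 184.82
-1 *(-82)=82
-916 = -916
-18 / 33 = -6 / 11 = -0.55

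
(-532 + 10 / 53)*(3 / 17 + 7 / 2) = -103625 / 53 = -1955.19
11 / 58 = 0.19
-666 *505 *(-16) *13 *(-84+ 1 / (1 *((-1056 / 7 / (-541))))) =-61880291655 / 11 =-5625481059.55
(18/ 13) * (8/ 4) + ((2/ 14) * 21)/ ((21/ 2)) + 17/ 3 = 2381/ 273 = 8.72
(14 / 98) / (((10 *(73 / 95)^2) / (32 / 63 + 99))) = 11315545 / 4700178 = 2.41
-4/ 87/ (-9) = 4/ 783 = 0.01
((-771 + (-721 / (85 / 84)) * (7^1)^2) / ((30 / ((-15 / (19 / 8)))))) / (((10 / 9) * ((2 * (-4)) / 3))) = -2535.47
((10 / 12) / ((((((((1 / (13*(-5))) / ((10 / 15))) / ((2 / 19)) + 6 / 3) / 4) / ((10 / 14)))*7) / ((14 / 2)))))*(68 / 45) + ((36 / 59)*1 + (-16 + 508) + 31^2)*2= 15020156882 / 5162913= 2909.24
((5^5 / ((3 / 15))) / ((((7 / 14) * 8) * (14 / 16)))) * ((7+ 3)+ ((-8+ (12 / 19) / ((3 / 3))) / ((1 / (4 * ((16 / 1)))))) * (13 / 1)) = -3634062500 / 133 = -27323778.20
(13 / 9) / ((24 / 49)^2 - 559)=-31213 / 12074247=-0.00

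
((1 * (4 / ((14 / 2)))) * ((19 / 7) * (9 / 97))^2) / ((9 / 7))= 12996 / 461041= 0.03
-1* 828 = -828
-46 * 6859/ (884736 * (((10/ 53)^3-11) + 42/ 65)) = 0.03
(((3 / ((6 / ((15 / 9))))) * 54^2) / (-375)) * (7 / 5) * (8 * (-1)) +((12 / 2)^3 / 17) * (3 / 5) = 170424 / 2125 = 80.20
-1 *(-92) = 92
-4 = -4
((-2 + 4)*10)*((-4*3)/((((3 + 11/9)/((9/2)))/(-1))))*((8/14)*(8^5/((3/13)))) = 20754709.17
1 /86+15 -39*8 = -25541 /86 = -296.99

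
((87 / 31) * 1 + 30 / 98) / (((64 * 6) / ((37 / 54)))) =7289 / 1312416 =0.01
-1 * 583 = -583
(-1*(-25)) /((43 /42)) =1050 /43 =24.42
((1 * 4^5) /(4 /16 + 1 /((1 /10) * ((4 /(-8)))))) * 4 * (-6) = 98304 /79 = 1244.35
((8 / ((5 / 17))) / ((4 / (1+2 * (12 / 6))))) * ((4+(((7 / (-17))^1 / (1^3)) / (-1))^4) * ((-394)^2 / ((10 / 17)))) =10446917092 / 289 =36148502.05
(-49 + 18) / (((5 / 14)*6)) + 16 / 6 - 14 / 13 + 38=25.12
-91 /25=-3.64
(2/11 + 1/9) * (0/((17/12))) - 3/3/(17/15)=-15/17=-0.88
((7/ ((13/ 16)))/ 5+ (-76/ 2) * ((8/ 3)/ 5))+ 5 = -2641/ 195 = -13.54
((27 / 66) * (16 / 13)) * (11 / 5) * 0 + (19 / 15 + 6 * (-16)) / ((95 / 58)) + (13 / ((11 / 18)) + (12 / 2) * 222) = 20305952 / 15675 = 1295.44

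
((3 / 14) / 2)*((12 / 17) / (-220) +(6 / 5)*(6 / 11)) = 261 / 3740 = 0.07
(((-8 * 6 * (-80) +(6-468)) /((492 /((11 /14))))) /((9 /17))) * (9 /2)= 105281 /2296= 45.85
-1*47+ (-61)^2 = 3674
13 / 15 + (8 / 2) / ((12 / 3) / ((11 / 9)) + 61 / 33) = 4177 / 2535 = 1.65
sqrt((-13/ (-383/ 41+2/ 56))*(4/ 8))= 0.84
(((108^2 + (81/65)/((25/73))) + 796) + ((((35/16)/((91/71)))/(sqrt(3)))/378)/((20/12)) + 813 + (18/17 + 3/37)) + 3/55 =71 * sqrt(3)/78624 + 149287658072/11243375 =13277.83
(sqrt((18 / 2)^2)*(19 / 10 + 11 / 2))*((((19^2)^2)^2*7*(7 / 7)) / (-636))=-13196228482857 / 1060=-12449272153.64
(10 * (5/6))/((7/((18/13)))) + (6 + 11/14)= 8.43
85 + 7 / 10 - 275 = -189.30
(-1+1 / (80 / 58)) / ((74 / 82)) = -451 / 1480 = -0.30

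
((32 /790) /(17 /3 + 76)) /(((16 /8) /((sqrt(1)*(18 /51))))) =0.00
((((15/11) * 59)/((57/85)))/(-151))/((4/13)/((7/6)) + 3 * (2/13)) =-2281825/2082894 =-1.10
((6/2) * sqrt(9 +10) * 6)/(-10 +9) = -18 * sqrt(19) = -78.46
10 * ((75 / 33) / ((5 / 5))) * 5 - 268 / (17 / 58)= -149734 / 187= -800.72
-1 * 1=-1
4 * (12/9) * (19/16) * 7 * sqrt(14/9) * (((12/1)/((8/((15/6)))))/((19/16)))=174.61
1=1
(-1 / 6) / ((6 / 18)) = -1 / 2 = -0.50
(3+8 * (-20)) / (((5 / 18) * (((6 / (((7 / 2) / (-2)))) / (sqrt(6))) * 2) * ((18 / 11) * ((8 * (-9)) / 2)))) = -12089 * sqrt(6) / 8640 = -3.43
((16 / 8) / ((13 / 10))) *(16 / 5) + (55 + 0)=779 / 13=59.92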